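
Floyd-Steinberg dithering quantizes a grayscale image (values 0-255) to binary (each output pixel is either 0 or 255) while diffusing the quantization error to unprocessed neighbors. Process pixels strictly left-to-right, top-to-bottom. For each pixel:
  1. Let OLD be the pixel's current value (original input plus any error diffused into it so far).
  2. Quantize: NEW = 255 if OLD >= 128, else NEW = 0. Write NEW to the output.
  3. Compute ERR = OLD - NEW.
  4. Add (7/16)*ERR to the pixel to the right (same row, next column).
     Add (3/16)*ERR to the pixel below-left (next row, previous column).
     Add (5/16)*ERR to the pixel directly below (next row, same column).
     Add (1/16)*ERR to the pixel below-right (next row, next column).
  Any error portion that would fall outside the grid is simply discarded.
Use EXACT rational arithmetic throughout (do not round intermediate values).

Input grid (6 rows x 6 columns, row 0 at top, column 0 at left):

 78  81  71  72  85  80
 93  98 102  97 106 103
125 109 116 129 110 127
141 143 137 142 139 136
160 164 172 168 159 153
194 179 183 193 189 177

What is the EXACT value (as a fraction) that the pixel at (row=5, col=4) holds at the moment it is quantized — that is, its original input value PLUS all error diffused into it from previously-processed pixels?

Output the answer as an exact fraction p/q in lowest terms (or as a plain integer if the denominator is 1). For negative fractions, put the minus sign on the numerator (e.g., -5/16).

Answer: 651916128437038111/4503599627370496

Derivation:
(0,0): OLD=78 → NEW=0, ERR=78
(0,1): OLD=921/8 → NEW=0, ERR=921/8
(0,2): OLD=15535/128 → NEW=0, ERR=15535/128
(0,3): OLD=256201/2048 → NEW=0, ERR=256201/2048
(0,4): OLD=4578687/32768 → NEW=255, ERR=-3777153/32768
(0,5): OLD=15502969/524288 → NEW=0, ERR=15502969/524288
(1,0): OLD=17787/128 → NEW=255, ERR=-14853/128
(1,1): OLD=113501/1024 → NEW=0, ERR=113501/1024
(1,2): OLD=7178529/32768 → NEW=255, ERR=-1177311/32768
(1,3): OLD=13939085/131072 → NEW=0, ERR=13939085/131072
(1,4): OLD=1089410951/8388608 → NEW=255, ERR=-1049684089/8388608
(1,5): OLD=6749923713/134217728 → NEW=0, ERR=6749923713/134217728
(2,0): OLD=1794383/16384 → NEW=0, ERR=1794383/16384
(2,1): OLD=93094613/524288 → NEW=255, ERR=-40598827/524288
(2,2): OLD=820083391/8388608 → NEW=0, ERR=820083391/8388608
(2,3): OLD=12032366983/67108864 → NEW=255, ERR=-5080393337/67108864
(2,4): OLD=115646361621/2147483648 → NEW=0, ERR=115646361621/2147483648
(2,5): OLD=5444486074339/34359738368 → NEW=255, ERR=-3317247209501/34359738368
(3,0): OLD=1348098527/8388608 → NEW=255, ERR=-790996513/8388608
(3,1): OLD=6893613811/67108864 → NEW=0, ERR=6893613811/67108864
(3,2): OLD=103861716169/536870912 → NEW=255, ERR=-33040366391/536870912
(3,3): OLD=3697970088347/34359738368 → NEW=0, ERR=3697970088347/34359738368
(3,4): OLD=49500327330747/274877906944 → NEW=255, ERR=-20593538939973/274877906944
(3,5): OLD=336092398837781/4398046511104 → NEW=0, ERR=336092398837781/4398046511104
(4,0): OLD=160839672753/1073741824 → NEW=255, ERR=-112964492367/1073741824
(4,1): OLD=2278746452477/17179869184 → NEW=255, ERR=-2102120189443/17179869184
(4,2): OLD=69178840627687/549755813888 → NEW=0, ERR=69178840627687/549755813888
(4,3): OLD=2100438550368291/8796093022208 → NEW=255, ERR=-142565170294749/8796093022208
(4,4): OLD=21047572961681747/140737488355328 → NEW=255, ERR=-14840486568926893/140737488355328
(4,5): OLD=283872857388133477/2251799813685248 → NEW=0, ERR=283872857388133477/2251799813685248
(5,0): OLD=37982793989447/274877906944 → NEW=255, ERR=-32111072281273/274877906944
(5,1): OLD=938305110517687/8796093022208 → NEW=0, ERR=938305110517687/8796093022208
(5,2): OLD=18176711172492365/70368744177664 → NEW=255, ERR=232681407188045/70368744177664
(5,3): OLD=399638013612212767/2251799813685248 → NEW=255, ERR=-174570938877525473/2251799813685248
(5,4): OLD=651916128437038111/4503599627370496 → NEW=255, ERR=-496501776542438369/4503599627370496
Target (5,4): original=189, with diffused error = 651916128437038111/4503599627370496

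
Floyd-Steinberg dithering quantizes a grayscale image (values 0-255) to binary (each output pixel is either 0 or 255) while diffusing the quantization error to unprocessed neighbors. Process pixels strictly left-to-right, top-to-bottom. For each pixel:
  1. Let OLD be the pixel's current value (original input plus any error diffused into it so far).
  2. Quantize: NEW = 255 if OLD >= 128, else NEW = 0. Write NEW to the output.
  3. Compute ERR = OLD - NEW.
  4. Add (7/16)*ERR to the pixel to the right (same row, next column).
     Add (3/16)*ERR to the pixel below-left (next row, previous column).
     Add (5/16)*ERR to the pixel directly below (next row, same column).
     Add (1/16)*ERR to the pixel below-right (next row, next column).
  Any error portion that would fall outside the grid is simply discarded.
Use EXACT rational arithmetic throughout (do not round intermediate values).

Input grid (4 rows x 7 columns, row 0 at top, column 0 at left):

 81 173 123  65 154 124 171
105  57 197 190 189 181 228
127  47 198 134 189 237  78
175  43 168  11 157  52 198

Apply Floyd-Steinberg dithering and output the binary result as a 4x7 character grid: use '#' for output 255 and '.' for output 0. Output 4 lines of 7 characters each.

Answer: .#..#.#
..#####
#.#.##.
#.#.#.#

Derivation:
(0,0): OLD=81 → NEW=0, ERR=81
(0,1): OLD=3335/16 → NEW=255, ERR=-745/16
(0,2): OLD=26273/256 → NEW=0, ERR=26273/256
(0,3): OLD=450151/4096 → NEW=0, ERR=450151/4096
(0,4): OLD=13243601/65536 → NEW=255, ERR=-3468079/65536
(0,5): OLD=105746871/1048576 → NEW=0, ERR=105746871/1048576
(0,6): OLD=3609132033/16777216 → NEW=255, ERR=-669058047/16777216
(1,0): OLD=31125/256 → NEW=0, ERR=31125/256
(1,1): OLD=245651/2048 → NEW=0, ERR=245651/2048
(1,2): OLD=19611279/65536 → NEW=255, ERR=2899599/65536
(1,3): OLD=62965091/262144 → NEW=255, ERR=-3881629/262144
(1,4): OLD=3217241161/16777216 → NEW=255, ERR=-1060948919/16777216
(1,5): OLD=23362461209/134217728 → NEW=255, ERR=-10863059431/134217728
(1,6): OLD=400358133335/2147483648 → NEW=255, ERR=-147250196905/2147483648
(2,0): OLD=6143489/32768 → NEW=255, ERR=-2212351/32768
(2,1): OLD=74281115/1048576 → NEW=0, ERR=74281115/1048576
(2,2): OLD=4153018257/16777216 → NEW=255, ERR=-125171823/16777216
(2,3): OLD=15705738825/134217728 → NEW=0, ERR=15705738825/134217728
(2,4): OLD=219400026073/1073741824 → NEW=255, ERR=-54404139047/1073741824
(2,5): OLD=5935003239731/34359738368 → NEW=255, ERR=-2826730044109/34359738368
(2,6): OLD=8532884207765/549755813888 → NEW=0, ERR=8532884207765/549755813888
(3,0): OLD=2804879985/16777216 → NEW=255, ERR=-1473310095/16777216
(3,1): OLD=2831901981/134217728 → NEW=0, ERR=2831901981/134217728
(3,2): OLD=216109446503/1073741824 → NEW=255, ERR=-57694718617/1073741824
(3,3): OLD=60530417473/4294967296 → NEW=0, ERR=60530417473/4294967296
(3,4): OLD=76537182918257/549755813888 → NEW=255, ERR=-63650549623183/549755813888
(3,5): OLD=-108275840152477/4398046511104 → NEW=0, ERR=-108275840152477/4398046511104
(3,6): OLD=13154574388774781/70368744177664 → NEW=255, ERR=-4789455376529539/70368744177664
Row 0: .#..#.#
Row 1: ..#####
Row 2: #.#.##.
Row 3: #.#.#.#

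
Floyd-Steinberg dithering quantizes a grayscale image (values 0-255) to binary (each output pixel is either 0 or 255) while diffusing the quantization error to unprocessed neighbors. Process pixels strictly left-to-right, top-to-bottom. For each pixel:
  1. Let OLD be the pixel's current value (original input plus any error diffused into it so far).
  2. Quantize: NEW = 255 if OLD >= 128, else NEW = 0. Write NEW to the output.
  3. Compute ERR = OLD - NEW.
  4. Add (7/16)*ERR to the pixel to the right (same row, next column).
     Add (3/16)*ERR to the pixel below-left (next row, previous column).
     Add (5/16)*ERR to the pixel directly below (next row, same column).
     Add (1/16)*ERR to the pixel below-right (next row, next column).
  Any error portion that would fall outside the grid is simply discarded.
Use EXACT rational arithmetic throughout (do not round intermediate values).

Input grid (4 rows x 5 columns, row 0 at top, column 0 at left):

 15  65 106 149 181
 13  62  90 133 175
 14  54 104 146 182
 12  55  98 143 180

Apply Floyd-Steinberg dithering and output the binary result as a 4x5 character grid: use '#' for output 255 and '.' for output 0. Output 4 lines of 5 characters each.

Answer: ..#.#
...##
..#.#
..#.#

Derivation:
(0,0): OLD=15 → NEW=0, ERR=15
(0,1): OLD=1145/16 → NEW=0, ERR=1145/16
(0,2): OLD=35151/256 → NEW=255, ERR=-30129/256
(0,3): OLD=399401/4096 → NEW=0, ERR=399401/4096
(0,4): OLD=14657823/65536 → NEW=255, ERR=-2053857/65536
(1,0): OLD=7963/256 → NEW=0, ERR=7963/256
(1,1): OLD=157373/2048 → NEW=0, ERR=157373/2048
(1,2): OLD=7182465/65536 → NEW=0, ERR=7182465/65536
(1,3): OLD=51953837/262144 → NEW=255, ERR=-14892883/262144
(1,4): OLD=614237543/4194304 → NEW=255, ERR=-455309977/4194304
(2,0): OLD=1249391/32768 → NEW=0, ERR=1249391/32768
(2,1): OLD=122880181/1048576 → NEW=0, ERR=122880181/1048576
(2,2): OLD=3081449311/16777216 → NEW=255, ERR=-1196740769/16777216
(2,3): OLD=22423659949/268435456 → NEW=0, ERR=22423659949/268435456
(2,4): OLD=777700162683/4294967296 → NEW=255, ERR=-317516497797/4294967296
(3,0): OLD=769869695/16777216 → NEW=0, ERR=769869695/16777216
(3,1): OLD=13516459155/134217728 → NEW=0, ERR=13516459155/134217728
(3,2): OLD=613126267841/4294967296 → NEW=255, ERR=-482090392639/4294967296
(3,3): OLD=873403761305/8589934592 → NEW=0, ERR=873403761305/8589934592
(3,4): OLD=28395230094493/137438953472 → NEW=255, ERR=-6651703040867/137438953472
Row 0: ..#.#
Row 1: ...##
Row 2: ..#.#
Row 3: ..#.#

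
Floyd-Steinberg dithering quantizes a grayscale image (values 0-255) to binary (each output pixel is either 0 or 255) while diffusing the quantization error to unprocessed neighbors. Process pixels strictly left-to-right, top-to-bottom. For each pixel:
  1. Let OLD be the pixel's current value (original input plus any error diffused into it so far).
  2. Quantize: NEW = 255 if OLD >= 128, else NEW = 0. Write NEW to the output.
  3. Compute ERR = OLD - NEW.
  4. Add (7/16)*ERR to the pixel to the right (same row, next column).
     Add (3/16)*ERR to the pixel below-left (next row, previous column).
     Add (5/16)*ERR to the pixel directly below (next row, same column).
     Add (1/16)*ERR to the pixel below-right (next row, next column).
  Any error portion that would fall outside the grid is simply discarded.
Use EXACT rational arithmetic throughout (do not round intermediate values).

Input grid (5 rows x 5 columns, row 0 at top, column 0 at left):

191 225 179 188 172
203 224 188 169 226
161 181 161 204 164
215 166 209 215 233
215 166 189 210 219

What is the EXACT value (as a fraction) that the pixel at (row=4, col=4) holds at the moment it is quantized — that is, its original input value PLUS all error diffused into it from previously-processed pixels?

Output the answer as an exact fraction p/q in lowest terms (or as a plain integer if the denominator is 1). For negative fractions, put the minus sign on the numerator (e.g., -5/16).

Answer: 1712211418428813/8796093022208

Derivation:
(0,0): OLD=191 → NEW=255, ERR=-64
(0,1): OLD=197 → NEW=255, ERR=-58
(0,2): OLD=1229/8 → NEW=255, ERR=-811/8
(0,3): OLD=18387/128 → NEW=255, ERR=-14253/128
(0,4): OLD=252485/2048 → NEW=0, ERR=252485/2048
(1,0): OLD=1377/8 → NEW=255, ERR=-663/8
(1,1): OLD=9383/64 → NEW=255, ERR=-6937/64
(1,2): OLD=172843/2048 → NEW=0, ERR=172843/2048
(1,3): OLD=1539323/8192 → NEW=255, ERR=-549637/8192
(1,4): OLD=29912321/131072 → NEW=255, ERR=-3511039/131072
(2,0): OLD=117533/1024 → NEW=0, ERR=117533/1024
(2,1): OLD=6815351/32768 → NEW=255, ERR=-1540489/32768
(2,2): OLD=77306997/524288 → NEW=255, ERR=-56386443/524288
(2,3): OLD=1142802431/8388608 → NEW=255, ERR=-996292609/8388608
(2,4): OLD=13351298361/134217728 → NEW=0, ERR=13351298361/134217728
(3,0): OLD=126905733/524288 → NEW=255, ERR=-6787707/524288
(3,1): OLD=556386713/4194304 → NEW=255, ERR=-513160807/4194304
(3,2): OLD=12973095403/134217728 → NEW=0, ERR=12973095403/134217728
(3,3): OLD=62304526137/268435456 → NEW=255, ERR=-6146515143/268435456
(3,4): OLD=1059333394089/4294967296 → NEW=255, ERR=-35883266391/4294967296
(4,0): OLD=12617415059/67108864 → NEW=255, ERR=-4495345261/67108864
(4,1): OLD=248623356011/2147483648 → NEW=0, ERR=248623356011/2147483648
(4,2): OLD=8861946979253/34359738368 → NEW=255, ERR=100213695413/34359738368
(4,3): OLD=114676361122635/549755813888 → NEW=255, ERR=-25511371418805/549755813888
(4,4): OLD=1712211418428813/8796093022208 → NEW=255, ERR=-530792302234227/8796093022208
Target (4,4): original=219, with diffused error = 1712211418428813/8796093022208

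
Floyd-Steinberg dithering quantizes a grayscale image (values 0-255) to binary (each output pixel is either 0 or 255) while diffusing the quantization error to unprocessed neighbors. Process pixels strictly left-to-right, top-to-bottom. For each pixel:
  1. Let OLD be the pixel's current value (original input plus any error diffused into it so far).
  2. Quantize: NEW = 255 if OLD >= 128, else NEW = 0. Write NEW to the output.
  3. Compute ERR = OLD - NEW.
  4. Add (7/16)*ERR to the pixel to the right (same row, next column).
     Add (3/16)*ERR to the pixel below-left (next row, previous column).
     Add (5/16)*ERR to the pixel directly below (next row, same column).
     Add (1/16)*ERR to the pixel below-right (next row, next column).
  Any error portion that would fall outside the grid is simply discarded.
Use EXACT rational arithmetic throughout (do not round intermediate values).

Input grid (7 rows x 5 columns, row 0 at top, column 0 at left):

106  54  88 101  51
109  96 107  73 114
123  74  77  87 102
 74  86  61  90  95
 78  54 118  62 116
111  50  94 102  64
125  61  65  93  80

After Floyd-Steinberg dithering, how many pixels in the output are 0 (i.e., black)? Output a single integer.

Answer: 24

Derivation:
(0,0): OLD=106 → NEW=0, ERR=106
(0,1): OLD=803/8 → NEW=0, ERR=803/8
(0,2): OLD=16885/128 → NEW=255, ERR=-15755/128
(0,3): OLD=96563/2048 → NEW=0, ERR=96563/2048
(0,4): OLD=2347109/32768 → NEW=0, ERR=2347109/32768
(1,0): OLD=20601/128 → NEW=255, ERR=-12039/128
(1,1): OLD=71439/1024 → NEW=0, ERR=71439/1024
(1,2): OLD=3741179/32768 → NEW=0, ERR=3741179/32768
(1,3): OLD=18798591/131072 → NEW=255, ERR=-14624769/131072
(1,4): OLD=189824157/2097152 → NEW=0, ERR=189824157/2097152
(2,0): OLD=1747989/16384 → NEW=0, ERR=1747989/16384
(2,1): OLD=82840951/524288 → NEW=255, ERR=-50852489/524288
(2,2): OLD=450329253/8388608 → NEW=0, ERR=450329253/8388608
(2,3): OLD=13384952735/134217728 → NEW=0, ERR=13384952735/134217728
(2,4): OLD=358505968025/2147483648 → NEW=255, ERR=-189102362215/2147483648
(3,0): OLD=747877765/8388608 → NEW=0, ERR=747877765/8388608
(3,1): OLD=7477813985/67108864 → NEW=0, ERR=7477813985/67108864
(3,2): OLD=298848859579/2147483648 → NEW=255, ERR=-248759470661/2147483648
(3,3): OLD=246229197427/4294967296 → NEW=0, ERR=246229197427/4294967296
(3,4): OLD=6789249537279/68719476736 → NEW=0, ERR=6789249537279/68719476736
(4,0): OLD=136100414827/1073741824 → NEW=0, ERR=136100414827/1073741824
(4,1): OLD=4402460212907/34359738368 → NEW=255, ERR=-4359273070933/34359738368
(4,2): OLD=24193658387941/549755813888 → NEW=0, ERR=24193658387941/549755813888
(4,3): OLD=971559626851243/8796093022208 → NEW=0, ERR=971559626851243/8796093022208
(4,4): OLD=27975863137365805/140737488355328 → NEW=255, ERR=-7912196393242835/140737488355328
(5,0): OLD=69721142501089/549755813888 → NEW=0, ERR=69721142501089/549755813888
(5,1): OLD=360687595249315/4398046511104 → NEW=0, ERR=360687595249315/4398046511104
(5,2): OLD=22013147884321403/140737488355328 → NEW=255, ERR=-13874911646287237/140737488355328
(5,3): OLD=48185239246892117/562949953421312 → NEW=0, ERR=48185239246892117/562949953421312
(5,4): OLD=817693315285291159/9007199254740992 → NEW=0, ERR=817693315285291159/9007199254740992
(6,0): OLD=12667001507999505/70368744177664 → NEW=255, ERR=-5277028257304815/70368744177664
(6,1): OLD=97415285813840191/2251799813685248 → NEW=0, ERR=97415285813840191/2251799813685248
(6,2): OLD=2676680794956914981/36028797018963968 → NEW=0, ERR=2676680794956914981/36028797018963968
(6,3): OLD=94027234489896227927/576460752303423488 → NEW=255, ERR=-52970257347476761513/576460752303423488
(6,4): OLD=678081507396155432737/9223372036854775808 → NEW=0, ERR=678081507396155432737/9223372036854775808
Output grid:
  Row 0: ..#..  (4 black, running=4)
  Row 1: #..#.  (3 black, running=7)
  Row 2: .#..#  (3 black, running=10)
  Row 3: ..#..  (4 black, running=14)
  Row 4: .#..#  (3 black, running=17)
  Row 5: ..#..  (4 black, running=21)
  Row 6: #..#.  (3 black, running=24)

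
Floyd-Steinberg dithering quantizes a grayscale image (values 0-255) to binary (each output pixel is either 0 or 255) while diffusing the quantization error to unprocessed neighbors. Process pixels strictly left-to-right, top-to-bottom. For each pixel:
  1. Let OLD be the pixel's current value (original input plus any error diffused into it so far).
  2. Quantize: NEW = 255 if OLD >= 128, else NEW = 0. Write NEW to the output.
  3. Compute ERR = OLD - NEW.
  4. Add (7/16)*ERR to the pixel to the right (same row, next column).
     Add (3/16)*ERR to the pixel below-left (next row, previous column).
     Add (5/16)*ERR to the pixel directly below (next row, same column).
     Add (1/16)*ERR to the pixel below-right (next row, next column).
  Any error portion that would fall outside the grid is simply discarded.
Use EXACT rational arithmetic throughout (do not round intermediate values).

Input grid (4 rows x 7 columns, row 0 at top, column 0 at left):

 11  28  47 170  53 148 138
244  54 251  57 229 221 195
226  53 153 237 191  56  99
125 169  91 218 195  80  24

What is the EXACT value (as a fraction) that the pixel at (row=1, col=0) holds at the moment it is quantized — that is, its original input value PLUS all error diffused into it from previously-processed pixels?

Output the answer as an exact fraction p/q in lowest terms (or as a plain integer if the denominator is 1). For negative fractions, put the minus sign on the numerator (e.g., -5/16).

Answer: 64919/256

Derivation:
(0,0): OLD=11 → NEW=0, ERR=11
(0,1): OLD=525/16 → NEW=0, ERR=525/16
(0,2): OLD=15707/256 → NEW=0, ERR=15707/256
(0,3): OLD=806269/4096 → NEW=255, ERR=-238211/4096
(0,4): OLD=1805931/65536 → NEW=0, ERR=1805931/65536
(0,5): OLD=167830765/1048576 → NEW=255, ERR=-99556115/1048576
(0,6): OLD=1618363003/16777216 → NEW=0, ERR=1618363003/16777216
(1,0): OLD=64919/256 → NEW=255, ERR=-361/256
Target (1,0): original=244, with diffused error = 64919/256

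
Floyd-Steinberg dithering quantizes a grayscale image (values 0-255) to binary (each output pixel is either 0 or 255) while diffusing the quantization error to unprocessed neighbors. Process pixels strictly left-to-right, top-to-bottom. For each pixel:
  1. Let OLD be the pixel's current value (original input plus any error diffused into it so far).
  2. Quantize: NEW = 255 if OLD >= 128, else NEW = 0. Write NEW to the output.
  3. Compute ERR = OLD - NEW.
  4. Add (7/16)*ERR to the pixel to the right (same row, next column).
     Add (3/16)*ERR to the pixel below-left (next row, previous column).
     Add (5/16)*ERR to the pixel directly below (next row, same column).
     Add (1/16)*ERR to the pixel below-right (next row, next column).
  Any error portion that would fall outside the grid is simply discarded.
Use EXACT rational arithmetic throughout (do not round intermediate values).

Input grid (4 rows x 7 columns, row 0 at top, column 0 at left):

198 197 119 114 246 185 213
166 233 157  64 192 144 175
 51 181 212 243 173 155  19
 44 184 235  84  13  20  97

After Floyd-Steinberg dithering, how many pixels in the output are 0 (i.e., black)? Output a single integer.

(0,0): OLD=198 → NEW=255, ERR=-57
(0,1): OLD=2753/16 → NEW=255, ERR=-1327/16
(0,2): OLD=21175/256 → NEW=0, ERR=21175/256
(0,3): OLD=615169/4096 → NEW=255, ERR=-429311/4096
(0,4): OLD=13116679/65536 → NEW=255, ERR=-3595001/65536
(0,5): OLD=168821553/1048576 → NEW=255, ERR=-98565327/1048576
(0,6): OLD=2883589719/16777216 → NEW=255, ERR=-1394600361/16777216
(1,0): OLD=33955/256 → NEW=255, ERR=-31325/256
(1,1): OLD=338933/2048 → NEW=255, ERR=-183307/2048
(1,2): OLD=7789209/65536 → NEW=0, ERR=7789209/65536
(1,3): OLD=20481061/262144 → NEW=0, ERR=20481061/262144
(1,4): OLD=3101495503/16777216 → NEW=255, ERR=-1176694577/16777216
(1,5): OLD=8714248063/134217728 → NEW=0, ERR=8714248063/134217728
(1,6): OLD=368408998545/2147483648 → NEW=255, ERR=-179199331695/2147483648
(2,0): OLD=-131753/32768 → NEW=0, ERR=-131753/32768
(2,1): OLD=173967021/1048576 → NEW=255, ERR=-93419859/1048576
(2,2): OLD=3677887047/16777216 → NEW=255, ERR=-600303033/16777216
(2,3): OLD=33022793935/134217728 → NEW=255, ERR=-1202726705/134217728
(2,4): OLD=176328424255/1073741824 → NEW=255, ERR=-97475740865/1073741824
(2,5): OLD=3970024019029/34359738368 → NEW=0, ERR=3970024019029/34359738368
(2,6): OLD=26130429565603/549755813888 → NEW=0, ERR=26130429565603/549755813888
(3,0): OLD=436857447/16777216 → NEW=0, ERR=436857447/16777216
(3,1): OLD=21554085339/134217728 → NEW=255, ERR=-12671435301/134217728
(3,2): OLD=188190283393/1073741824 → NEW=255, ERR=-85613881727/1073741824
(3,3): OLD=116214038615/4294967296 → NEW=0, ERR=116214038615/4294967296
(3,4): OLD=9660867225191/549755813888 → NEW=0, ERR=9660867225191/549755813888
(3,5): OLD=294816780958373/4398046511104 → NEW=0, ERR=294816780958373/4398046511104
(3,6): OLD=10442865909001851/70368744177664 → NEW=255, ERR=-7501163856302469/70368744177664
Output grid:
  Row 0: ##.####  (1 black, running=1)
  Row 1: ##..#.#  (3 black, running=4)
  Row 2: .####..  (3 black, running=7)
  Row 3: .##...#  (4 black, running=11)

Answer: 11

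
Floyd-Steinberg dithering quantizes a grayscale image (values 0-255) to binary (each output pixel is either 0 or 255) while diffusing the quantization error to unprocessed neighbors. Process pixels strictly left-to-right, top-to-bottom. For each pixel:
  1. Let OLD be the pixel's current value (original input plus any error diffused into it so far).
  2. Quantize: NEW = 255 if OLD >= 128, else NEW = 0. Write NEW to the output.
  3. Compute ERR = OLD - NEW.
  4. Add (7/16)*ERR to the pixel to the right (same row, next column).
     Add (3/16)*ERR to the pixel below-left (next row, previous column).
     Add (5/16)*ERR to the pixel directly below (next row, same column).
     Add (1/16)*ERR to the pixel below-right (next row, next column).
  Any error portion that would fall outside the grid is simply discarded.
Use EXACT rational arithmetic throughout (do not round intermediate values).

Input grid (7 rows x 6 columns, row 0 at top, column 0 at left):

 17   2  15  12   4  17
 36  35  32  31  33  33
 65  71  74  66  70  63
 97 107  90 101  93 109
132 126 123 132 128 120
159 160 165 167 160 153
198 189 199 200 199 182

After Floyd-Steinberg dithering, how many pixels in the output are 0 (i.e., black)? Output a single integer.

Answer: 25

Derivation:
(0,0): OLD=17 → NEW=0, ERR=17
(0,1): OLD=151/16 → NEW=0, ERR=151/16
(0,2): OLD=4897/256 → NEW=0, ERR=4897/256
(0,3): OLD=83431/4096 → NEW=0, ERR=83431/4096
(0,4): OLD=846161/65536 → NEW=0, ERR=846161/65536
(0,5): OLD=23748919/1048576 → NEW=0, ERR=23748919/1048576
(1,0): OLD=11029/256 → NEW=0, ERR=11029/256
(1,1): OLD=125843/2048 → NEW=0, ERR=125843/2048
(1,2): OLD=4539663/65536 → NEW=0, ERR=4539663/65536
(1,3): OLD=18687523/262144 → NEW=0, ERR=18687523/262144
(1,4): OLD=1237196745/16777216 → NEW=0, ERR=1237196745/16777216
(1,5): OLD=19635277999/268435456 → NEW=0, ERR=19635277999/268435456
(2,0): OLD=2948609/32768 → NEW=0, ERR=2948609/32768
(2,1): OLD=152306715/1048576 → NEW=255, ERR=-115080165/1048576
(2,2): OLD=1087807761/16777216 → NEW=0, ERR=1087807761/16777216
(2,3): OLD=18092572873/134217728 → NEW=255, ERR=-16132947767/134217728
(2,4): OLD=251804039131/4294967296 → NEW=0, ERR=251804039131/4294967296
(2,5): OLD=7979499914925/68719476736 → NEW=0, ERR=7979499914925/68719476736
(3,0): OLD=1753926897/16777216 → NEW=0, ERR=1753926897/16777216
(3,1): OLD=18283389981/134217728 → NEW=255, ERR=-15942130659/134217728
(3,2): OLD=31030909863/1073741824 → NEW=0, ERR=31030909863/1073741824
(3,3): OLD=6262151887989/68719476736 → NEW=0, ERR=6262151887989/68719476736
(3,4): OLD=90956199108821/549755813888 → NEW=255, ERR=-49231533432619/549755813888
(3,5): OLD=965564318998107/8796093022208 → NEW=0, ERR=965564318998107/8796093022208
(4,0): OLD=305798525439/2147483648 → NEW=255, ERR=-241809804801/2147483648
(4,1): OLD=1771976050035/34359738368 → NEW=0, ERR=1771976050035/34359738368
(4,2): OLD=180601570839657/1099511627776 → NEW=255, ERR=-99773894243223/1099511627776
(4,3): OLD=1861109900303469/17592186044416 → NEW=0, ERR=1861109900303469/17592186044416
(4,4): OLD=48576017769183037/281474976710656 → NEW=255, ERR=-23200101292034243/281474976710656
(4,5): OLD=507314992162416011/4503599627370496 → NEW=0, ERR=507314992162416011/4503599627370496
(5,0): OLD=73382318174217/549755813888 → NEW=255, ERR=-66805414367223/549755813888
(5,1): OLD=1739861831183257/17592186044416 → NEW=0, ERR=1739861831183257/17592186044416
(5,2): OLD=28565536937305763/140737488355328 → NEW=255, ERR=-7322522593302877/140737488355328
(5,3): OLD=703332192686542257/4503599627370496 → NEW=255, ERR=-445085712292934223/4503599627370496
(5,4): OLD=1069499508452515857/9007199254740992 → NEW=0, ERR=1069499508452515857/9007199254740992
(5,5): OLD=33866867015052623749/144115188075855872 → NEW=255, ERR=-2882505944290623611/144115188075855872
(6,0): OLD=50262764583503979/281474976710656 → NEW=255, ERR=-21513354477713301/281474976710656
(6,1): OLD=761636287007855759/4503599627370496 → NEW=255, ERR=-386781617971620721/4503599627370496
(6,2): OLD=2392633441180491255/18014398509481984 → NEW=255, ERR=-2201038178737414665/18014398509481984
(6,3): OLD=38816807892094088571/288230376151711744 → NEW=255, ERR=-34681938026592406149/288230376151711744
(6,4): OLD=800291351580814355035/4611686018427387904 → NEW=255, ERR=-375688583118169560485/4611686018427387904
(6,5): OLD=10885792401074554994077/73786976294838206464 → NEW=255, ERR=-7929886554109187654243/73786976294838206464
Output grid:
  Row 0: ......  (6 black, running=6)
  Row 1: ......  (6 black, running=12)
  Row 2: .#.#..  (4 black, running=16)
  Row 3: .#..#.  (4 black, running=20)
  Row 4: #.#.#.  (3 black, running=23)
  Row 5: #.##.#  (2 black, running=25)
  Row 6: ######  (0 black, running=25)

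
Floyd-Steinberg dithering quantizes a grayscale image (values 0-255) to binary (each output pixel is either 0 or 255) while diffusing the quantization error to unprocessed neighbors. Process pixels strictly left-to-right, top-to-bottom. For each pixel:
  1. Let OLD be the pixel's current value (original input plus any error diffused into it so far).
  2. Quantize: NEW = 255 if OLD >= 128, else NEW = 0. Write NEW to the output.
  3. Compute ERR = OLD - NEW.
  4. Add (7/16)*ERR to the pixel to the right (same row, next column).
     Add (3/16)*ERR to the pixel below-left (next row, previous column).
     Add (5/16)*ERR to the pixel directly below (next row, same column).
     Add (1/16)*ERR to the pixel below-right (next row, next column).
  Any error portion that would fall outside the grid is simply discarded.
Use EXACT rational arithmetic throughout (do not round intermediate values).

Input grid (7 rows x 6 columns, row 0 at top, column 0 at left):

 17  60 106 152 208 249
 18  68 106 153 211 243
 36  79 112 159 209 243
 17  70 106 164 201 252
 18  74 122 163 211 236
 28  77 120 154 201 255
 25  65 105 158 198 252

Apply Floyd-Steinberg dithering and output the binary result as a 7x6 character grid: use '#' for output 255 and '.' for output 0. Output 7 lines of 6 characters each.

(0,0): OLD=17 → NEW=0, ERR=17
(0,1): OLD=1079/16 → NEW=0, ERR=1079/16
(0,2): OLD=34689/256 → NEW=255, ERR=-30591/256
(0,3): OLD=408455/4096 → NEW=0, ERR=408455/4096
(0,4): OLD=16490673/65536 → NEW=255, ERR=-221007/65536
(0,5): OLD=259548375/1048576 → NEW=255, ERR=-7838505/1048576
(1,0): OLD=9205/256 → NEW=0, ERR=9205/256
(1,1): OLD=170931/2048 → NEW=0, ERR=170931/2048
(1,2): OLD=8394159/65536 → NEW=255, ERR=-8317521/65536
(1,3): OLD=31597891/262144 → NEW=0, ERR=31597891/262144
(1,4): OLD=4488101929/16777216 → NEW=255, ERR=209911849/16777216
(1,5): OLD=66015540559/268435456 → NEW=255, ERR=-2435500721/268435456
(2,0): OLD=2060641/32768 → NEW=0, ERR=2060641/32768
(2,1): OLD=116439355/1048576 → NEW=0, ERR=116439355/1048576
(2,2): OLD=2495413361/16777216 → NEW=255, ERR=-1782776719/16777216
(2,3): OLD=19406787881/134217728 → NEW=255, ERR=-14818732759/134217728
(2,4): OLD=732028592379/4294967296 → NEW=255, ERR=-363188068101/4294967296
(2,5): OLD=14015413745805/68719476736 → NEW=255, ERR=-3508052821875/68719476736
(3,0): OLD=964233297/16777216 → NEW=0, ERR=964233297/16777216
(3,1): OLD=15280990717/134217728 → NEW=0, ERR=15280990717/134217728
(3,2): OLD=116868586055/1073741824 → NEW=0, ERR=116868586055/1073741824
(3,3): OLD=10625362308437/68719476736 → NEW=255, ERR=-6898104259243/68719476736
(3,4): OLD=62774356140981/549755813888 → NEW=0, ERR=62774356140981/549755813888
(3,5): OLD=2469225748991355/8796093022208 → NEW=255, ERR=226222028328315/8796093022208
(4,0): OLD=123067009695/2147483648 → NEW=0, ERR=123067009695/2147483648
(4,1): OLD=5451202342803/34359738368 → NEW=255, ERR=-3310530941037/34359738368
(4,2): OLD=112320487421129/1099511627776 → NEW=0, ERR=112320487421129/1099511627776
(4,3): OLD=3598240965414477/17592186044416 → NEW=255, ERR=-887766475911603/17592186044416
(4,4): OLD=62812169216727837/281474976710656 → NEW=255, ERR=-8963949844489443/281474976710656
(4,5): OLD=1068437858024723627/4503599627370496 → NEW=255, ERR=-79980046954752853/4503599627370496
(5,0): OLD=15306930741353/549755813888 → NEW=0, ERR=15306930741353/549755813888
(5,1): OLD=1439182176460281/17592186044416 → NEW=0, ERR=1439182176460281/17592186044416
(5,2): OLD=24239310082322627/140737488355328 → NEW=255, ERR=-11648749448286013/140737488355328
(5,3): OLD=461312727512464657/4503599627370496 → NEW=0, ERR=461312727512464657/4503599627370496
(5,4): OLD=2066055143494247921/9007199254740992 → NEW=255, ERR=-230780666464705039/9007199254740992
(5,5): OLD=34047261429519121381/144115188075855872 → NEW=255, ERR=-2702111529824125979/144115188075855872
(6,0): OLD=13803529865763723/281474976710656 → NEW=0, ERR=13803529865763723/281474976710656
(6,1): OLD=442437910806107439/4503599627370496 → NEW=0, ERR=442437910806107439/4503599627370496
(6,2): OLD=2637920414402662295/18014398509481984 → NEW=255, ERR=-1955751205515243625/18014398509481984
(6,3): OLD=38200671615444203419/288230376151711744 → NEW=255, ERR=-35298074303242291301/288230376151711744
(6,4): OLD=642413750273426941819/4611686018427387904 → NEW=255, ERR=-533566184425556973701/4611686018427387904
(6,5): OLD=14308857189318540076413/73786976294838206464 → NEW=255, ERR=-4506821765865202571907/73786976294838206464
Row 0: ..#.##
Row 1: ..#.##
Row 2: ..####
Row 3: ...#.#
Row 4: .#.###
Row 5: ..#.##
Row 6: ..####

Answer: ..#.##
..#.##
..####
...#.#
.#.###
..#.##
..####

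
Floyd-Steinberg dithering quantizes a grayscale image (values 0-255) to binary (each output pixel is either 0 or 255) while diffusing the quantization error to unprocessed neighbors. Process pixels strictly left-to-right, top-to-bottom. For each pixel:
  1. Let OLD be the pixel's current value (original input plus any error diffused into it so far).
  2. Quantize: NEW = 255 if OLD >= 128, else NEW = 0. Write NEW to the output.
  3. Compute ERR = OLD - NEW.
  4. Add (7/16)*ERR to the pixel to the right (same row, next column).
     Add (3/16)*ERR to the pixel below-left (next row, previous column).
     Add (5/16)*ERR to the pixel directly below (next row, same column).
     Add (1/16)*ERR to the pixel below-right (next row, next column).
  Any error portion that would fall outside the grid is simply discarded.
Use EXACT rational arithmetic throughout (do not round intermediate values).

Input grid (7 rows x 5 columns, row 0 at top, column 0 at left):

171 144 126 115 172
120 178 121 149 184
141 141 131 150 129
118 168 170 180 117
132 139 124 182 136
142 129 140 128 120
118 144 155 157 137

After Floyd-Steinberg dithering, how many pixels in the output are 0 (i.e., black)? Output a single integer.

Answer: 15

Derivation:
(0,0): OLD=171 → NEW=255, ERR=-84
(0,1): OLD=429/4 → NEW=0, ERR=429/4
(0,2): OLD=11067/64 → NEW=255, ERR=-5253/64
(0,3): OLD=80989/1024 → NEW=0, ERR=80989/1024
(0,4): OLD=3384971/16384 → NEW=255, ERR=-792949/16384
(1,0): OLD=7287/64 → NEW=0, ERR=7287/64
(1,1): OLD=123233/512 → NEW=255, ERR=-7327/512
(1,2): OLD=1812437/16384 → NEW=0, ERR=1812437/16384
(1,3): OLD=13625505/65536 → NEW=255, ERR=-3086175/65536
(1,4): OLD=160659075/1048576 → NEW=255, ERR=-106727805/1048576
(2,0): OLD=1424571/8192 → NEW=255, ERR=-664389/8192
(2,1): OLD=33791321/262144 → NEW=255, ERR=-33055399/262144
(2,2): OLD=422275467/4194304 → NEW=0, ERR=422275467/4194304
(2,3): OLD=11217932081/67108864 → NEW=255, ERR=-5894828239/67108864
(2,4): OLD=59935756823/1073741824 → NEW=0, ERR=59935756823/1073741824
(3,0): OLD=289459435/4194304 → NEW=0, ERR=289459435/4194304
(3,1): OLD=5791366255/33554432 → NEW=255, ERR=-2765013905/33554432
(3,2): OLD=151461285909/1073741824 → NEW=255, ERR=-122342879211/1073741824
(3,3): OLD=256537478693/2147483648 → NEW=0, ERR=256537478693/2147483648
(3,4): OLD=6226574804489/34359738368 → NEW=255, ERR=-2535158479351/34359738368
(4,0): OLD=74150296069/536870912 → NEW=255, ERR=-62751786491/536870912
(4,1): OLD=774147558629/17179869184 → NEW=0, ERR=774147558629/17179869184
(4,2): OLD=34457675403851/274877906944 → NEW=0, ERR=34457675403851/274877906944
(4,3): OLD=1113668598628965/4398046511104 → NEW=255, ERR=-7833261702555/4398046511104
(4,4): OLD=8418203705823043/70368744177664 → NEW=0, ERR=8418203705823043/70368744177664
(5,0): OLD=31314819623375/274877906944 → NEW=0, ERR=31314819623375/274877906944
(5,1): OLD=459863826757261/2199023255552 → NEW=255, ERR=-100887103408499/2199023255552
(5,2): OLD=11370500759363413/70368744177664 → NEW=255, ERR=-6573529005940907/70368744177664
(5,3): OLD=32887400029730027/281474976710656 → NEW=0, ERR=32887400029730027/281474976710656
(5,4): OLD=938506500860067049/4503599627370496 → NEW=255, ERR=-209911404119409431/4503599627370496
(6,0): OLD=5101687381191679/35184372088832 → NEW=255, ERR=-3870327501460481/35184372088832
(6,1): OLD=80099071825292561/1125899906842624 → NEW=0, ERR=80099071825292561/1125899906842624
(6,2): OLD=3170037554683091723/18014398509481984 → NEW=255, ERR=-1423634065234814197/18014398509481984
(6,3): OLD=41608938333734867705/288230376151711744 → NEW=255, ERR=-31889807584951627015/288230376151711744
(6,4): OLD=375077379742123283471/4611686018427387904 → NEW=0, ERR=375077379742123283471/4611686018427387904
Output grid:
  Row 0: #.#.#  (2 black, running=2)
  Row 1: .#.##  (2 black, running=4)
  Row 2: ##.#.  (2 black, running=6)
  Row 3: .##.#  (2 black, running=8)
  Row 4: #..#.  (3 black, running=11)
  Row 5: .##.#  (2 black, running=13)
  Row 6: #.##.  (2 black, running=15)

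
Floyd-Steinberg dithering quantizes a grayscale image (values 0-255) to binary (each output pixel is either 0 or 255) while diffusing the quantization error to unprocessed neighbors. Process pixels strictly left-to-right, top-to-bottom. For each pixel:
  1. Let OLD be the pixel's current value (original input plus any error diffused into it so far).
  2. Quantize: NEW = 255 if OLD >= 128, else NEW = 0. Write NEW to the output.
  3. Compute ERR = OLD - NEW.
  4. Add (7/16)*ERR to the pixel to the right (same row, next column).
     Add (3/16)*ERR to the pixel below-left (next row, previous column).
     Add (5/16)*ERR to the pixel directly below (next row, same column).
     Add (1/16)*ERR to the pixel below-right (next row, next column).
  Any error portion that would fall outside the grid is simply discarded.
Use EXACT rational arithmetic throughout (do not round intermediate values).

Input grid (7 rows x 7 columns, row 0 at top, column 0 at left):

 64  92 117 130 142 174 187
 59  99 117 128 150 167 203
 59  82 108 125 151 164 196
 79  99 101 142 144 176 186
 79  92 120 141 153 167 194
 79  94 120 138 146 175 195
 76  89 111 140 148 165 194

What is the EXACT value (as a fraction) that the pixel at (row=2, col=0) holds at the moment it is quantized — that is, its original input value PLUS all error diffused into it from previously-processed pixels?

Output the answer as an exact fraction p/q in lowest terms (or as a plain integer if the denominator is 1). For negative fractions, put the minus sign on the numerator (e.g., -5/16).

Answer: 9545/128

Derivation:
(0,0): OLD=64 → NEW=0, ERR=64
(0,1): OLD=120 → NEW=0, ERR=120
(0,2): OLD=339/2 → NEW=255, ERR=-171/2
(0,3): OLD=2963/32 → NEW=0, ERR=2963/32
(0,4): OLD=93445/512 → NEW=255, ERR=-37115/512
(0,5): OLD=1165603/8192 → NEW=255, ERR=-923357/8192
(0,6): OLD=18046965/131072 → NEW=255, ERR=-15376395/131072
(1,0): OLD=203/2 → NEW=0, ERR=203/2
(1,1): OLD=1351/8 → NEW=255, ERR=-689/8
(1,2): OLD=39661/512 → NEW=0, ERR=39661/512
(1,3): OLD=704061/4096 → NEW=255, ERR=-340419/4096
(1,4): OLD=9914191/131072 → NEW=0, ERR=9914191/131072
(1,5): OLD=36265567/262144 → NEW=255, ERR=-30581153/262144
(1,6): OLD=454064267/4194304 → NEW=0, ERR=454064267/4194304
(2,0): OLD=9545/128 → NEW=0, ERR=9545/128
Target (2,0): original=59, with diffused error = 9545/128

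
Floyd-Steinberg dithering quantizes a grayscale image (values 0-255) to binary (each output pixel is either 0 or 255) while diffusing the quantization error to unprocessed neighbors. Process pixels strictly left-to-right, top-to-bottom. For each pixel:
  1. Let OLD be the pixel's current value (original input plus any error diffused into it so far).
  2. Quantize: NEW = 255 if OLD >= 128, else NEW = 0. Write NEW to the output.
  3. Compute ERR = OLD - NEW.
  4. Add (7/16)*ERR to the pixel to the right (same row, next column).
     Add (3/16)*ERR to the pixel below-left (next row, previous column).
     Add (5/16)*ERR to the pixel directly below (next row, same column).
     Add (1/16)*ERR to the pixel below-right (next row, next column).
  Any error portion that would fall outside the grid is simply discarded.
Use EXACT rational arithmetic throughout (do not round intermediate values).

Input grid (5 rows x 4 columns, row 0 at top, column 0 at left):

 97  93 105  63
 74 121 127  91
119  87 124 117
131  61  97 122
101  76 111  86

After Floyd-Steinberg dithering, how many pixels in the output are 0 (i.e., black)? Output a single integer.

(0,0): OLD=97 → NEW=0, ERR=97
(0,1): OLD=2167/16 → NEW=255, ERR=-1913/16
(0,2): OLD=13489/256 → NEW=0, ERR=13489/256
(0,3): OLD=352471/4096 → NEW=0, ERR=352471/4096
(1,0): OLD=20965/256 → NEW=0, ERR=20965/256
(1,1): OLD=277315/2048 → NEW=255, ERR=-244925/2048
(1,2): OLD=6540927/65536 → NEW=0, ERR=6540927/65536
(1,3): OLD=172857769/1048576 → NEW=255, ERR=-94529111/1048576
(2,0): OLD=4003217/32768 → NEW=0, ERR=4003217/32768
(2,1): OLD=133072971/1048576 → NEW=0, ERR=133072971/1048576
(2,2): OLD=390771351/2097152 → NEW=255, ERR=-144002409/2097152
(2,3): OLD=2181870235/33554432 → NEW=0, ERR=2181870235/33554432
(3,0): OLD=3237548929/16777216 → NEW=255, ERR=-1040641151/16777216
(3,1): OLD=18329501727/268435456 → NEW=0, ERR=18329501727/268435456
(3,2): OLD=539188364257/4294967296 → NEW=0, ERR=539188364257/4294967296
(3,3): OLD=13259574728359/68719476736 → NEW=255, ERR=-4263891839321/68719476736
(4,0): OLD=405528909997/4294967296 → NEW=0, ERR=405528909997/4294967296
(4,1): OLD=5439451849095/34359738368 → NEW=255, ERR=-3322281434745/34359738368
(4,2): OLD=110569596661415/1099511627776 → NEW=0, ERR=110569596661415/1099511627776
(4,3): OLD=2083836050553793/17592186044416 → NEW=0, ERR=2083836050553793/17592186044416
Output grid:
  Row 0: .#..  (3 black, running=3)
  Row 1: .#.#  (2 black, running=5)
  Row 2: ..#.  (3 black, running=8)
  Row 3: #..#  (2 black, running=10)
  Row 4: .#..  (3 black, running=13)

Answer: 13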